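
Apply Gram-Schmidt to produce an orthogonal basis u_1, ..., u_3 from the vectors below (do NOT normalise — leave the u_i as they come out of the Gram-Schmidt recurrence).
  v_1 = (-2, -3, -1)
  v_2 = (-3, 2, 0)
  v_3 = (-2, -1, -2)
Orthogonal basis:
  u_1 = (-2, -3, -1)
  u_2 = (-3, 2, 0)
  u_3 = (19/91, 57/182, -19/14)

Apply the Gram-Schmidt recurrence
  u_1 = v_1
  u_i = v_i − Σ_{j<i} ((v_i · u_j) / (u_j · u_j)) · u_j.

Step by step this gives:
  u_1 = (-2, -3, -1)
  u_2 = (-3, 2, 0)
  u_3 = (19/91, 57/182, -19/14)

Orthogonality check:
  u_2 · u_1 = 0 (should be 0)
  u_3 · u_1 = 0 (should be 0)
  u_3 · u_2 = 0 (should be 0)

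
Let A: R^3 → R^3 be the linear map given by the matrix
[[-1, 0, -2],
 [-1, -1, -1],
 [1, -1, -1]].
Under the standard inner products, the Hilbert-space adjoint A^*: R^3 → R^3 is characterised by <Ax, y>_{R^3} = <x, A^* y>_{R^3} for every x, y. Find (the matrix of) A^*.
A^* = A^T =
[[-1, -1, 1],
 [0, -1, -1],
 [-2, -1, -1]]

For real matrices with standard dot products, the defining identity <Ax, y> = <x, A^* y> gives (Ax)^T y = x^T (A^*) y, i.e. x^T A^T y = x^T (A^*) y. Since this holds for all x, y, we must have A^* = A^T. Therefore
A^* =
[[-1, -1, 1],
 [0, -1, -1],
 [-2, -1, -1]].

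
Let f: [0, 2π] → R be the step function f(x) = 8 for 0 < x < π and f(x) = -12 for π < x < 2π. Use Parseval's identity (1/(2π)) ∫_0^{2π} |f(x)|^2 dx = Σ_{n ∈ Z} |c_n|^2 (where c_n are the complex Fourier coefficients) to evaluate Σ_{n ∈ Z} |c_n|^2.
Σ |c_n|^2 = 104

Parseval equates the L^2 energy of f (normalised by 1/(2π)) with the ℓ^2 sum of its Fourier coefficients: (1/(2π)) ∫_0^{2π} |f|^2 = Σ |c_n|^2.
Compute the left side: (1/(2π)) [∫_0^π 8^2 dx + ∫_π^{2π} (-12)^2 dx] = (1/(2π)) · (64π + 144π) = (64 + 144)/2 = 104.
So Σ_{n ∈ Z} |c_n|^2 = 104.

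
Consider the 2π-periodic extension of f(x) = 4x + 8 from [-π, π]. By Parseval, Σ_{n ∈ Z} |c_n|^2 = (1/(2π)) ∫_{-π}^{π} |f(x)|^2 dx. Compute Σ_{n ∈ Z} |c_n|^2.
Σ |c_n|^2 = 16π^2/3 + 64

Expand and integrate term by term over [-π, π]:
  ∫ (4x)^2 dx = 16·(2π^3/3); ∫ 2·4·(8)·x dx = 0 (odd integrand); ∫ 8^2 dx = 64·2π.
So (1/(2π)) ∫_{-π}^{π} (4x + 8)^2 dx = 16π^2/3 + 64 = 16π^2/3 + 64.
Parseval ⇒ Σ |c_n|^2 = 16π^2/3 + 64.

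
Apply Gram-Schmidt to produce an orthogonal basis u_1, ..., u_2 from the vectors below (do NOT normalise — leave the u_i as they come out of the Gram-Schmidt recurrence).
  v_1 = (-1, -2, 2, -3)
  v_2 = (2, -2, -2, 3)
Orthogonal basis:
  u_1 = (-1, -2, 2, -3)
  u_2 = (25/18, -29/9, -7/9, 7/6)

Apply the Gram-Schmidt recurrence
  u_1 = v_1
  u_i = v_i − Σ_{j<i} ((v_i · u_j) / (u_j · u_j)) · u_j.

Step by step this gives:
  u_1 = (-1, -2, 2, -3)
  u_2 = (25/18, -29/9, -7/9, 7/6)

Orthogonality check:
  u_2 · u_1 = 0 (should be 0)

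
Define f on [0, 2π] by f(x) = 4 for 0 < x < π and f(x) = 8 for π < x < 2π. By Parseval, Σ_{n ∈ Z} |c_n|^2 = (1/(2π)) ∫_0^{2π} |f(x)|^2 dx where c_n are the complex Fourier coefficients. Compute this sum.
Σ |c_n|^2 = 40

Parseval equates the L^2 energy of f (normalised by 1/(2π)) with the ℓ^2 sum of its Fourier coefficients: (1/(2π)) ∫_0^{2π} |f|^2 = Σ |c_n|^2.
Compute the left side: (1/(2π)) [∫_0^π 4^2 dx + ∫_π^{2π} 8^2 dx] = (1/(2π)) · (16π + 64π) = (16 + 64)/2 = 40.
So Σ_{n ∈ Z} |c_n|^2 = 40.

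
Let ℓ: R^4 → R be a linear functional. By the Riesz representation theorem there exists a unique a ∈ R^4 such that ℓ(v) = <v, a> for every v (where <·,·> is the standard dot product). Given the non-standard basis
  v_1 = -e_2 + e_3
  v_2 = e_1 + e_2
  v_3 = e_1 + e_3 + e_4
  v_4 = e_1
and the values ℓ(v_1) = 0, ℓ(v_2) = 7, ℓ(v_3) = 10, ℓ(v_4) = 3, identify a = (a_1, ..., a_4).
a = (3, 4, 4, 3)

Write a = (a_1, ..., a_4) in the standard basis. For each basis vector v_i, ℓ(v_i) = <v_i, a> is a linear equation in the a_j's. Collect the n equations into a matrix system V a = ℓ, where row i of V is v_i (expressed in the standard basis). Since V is invertible (lower-triangular with 1s on the diagonal, up to permutation), solve by back-substitution:
  V =
[[0, -1, 1, 0],
 [1, 1, 0, 0],
 [1, 0, 1, 1],
 [1, 0, 0, 0]]
  V a = (0, 7, 10, 3)
Solving gives a = (3, 4, 4, 3).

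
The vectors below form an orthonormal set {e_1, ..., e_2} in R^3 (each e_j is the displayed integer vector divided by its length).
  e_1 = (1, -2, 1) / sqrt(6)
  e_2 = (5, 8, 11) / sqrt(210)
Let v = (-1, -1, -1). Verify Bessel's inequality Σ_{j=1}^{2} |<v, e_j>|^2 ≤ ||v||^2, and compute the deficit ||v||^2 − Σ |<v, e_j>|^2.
Σ |<v, e_j>|^2 = 96/35; ||v||^2 = 3; deficit = 9/35

Write each e_j = u_j / sqrt(<u_j, u_j>) where u_j is the displayed integer vector. Then <v, e_j> = <v, u_j> / sqrt(<u_j, u_j>), so |<v, e_j>|^2 = <v, u_j>^2 / <u_j, u_j>.
Coefficients: <v, e_1> = 0/sqrt(6), <v, e_2> = -24/sqrt(210).
Square and sum: Σ |<v, e_j>|^2 = 96/35.
Compute ||v||^2 = v·v = 3.
Deficit = 3 − 96/35 = 9/35 ≥ 0, confirming Bessel's inequality. (The deficit equals ||v − Σ <v,e_j> e_j||^2, the squared distance from v to span{e_j}.)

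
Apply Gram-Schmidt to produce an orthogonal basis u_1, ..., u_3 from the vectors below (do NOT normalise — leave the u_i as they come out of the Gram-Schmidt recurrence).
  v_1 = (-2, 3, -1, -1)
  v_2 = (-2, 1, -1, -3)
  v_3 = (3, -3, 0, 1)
Orthogonal basis:
  u_1 = (-2, 3, -1, -1)
  u_2 = (-8/15, -6/5, -4/15, -34/15)
  u_3 = (11/13, 2/13, -14/13, -2/13)

Apply the Gram-Schmidt recurrence
  u_1 = v_1
  u_i = v_i − Σ_{j<i} ((v_i · u_j) / (u_j · u_j)) · u_j.

Step by step this gives:
  u_1 = (-2, 3, -1, -1)
  u_2 = (-8/15, -6/5, -4/15, -34/15)
  u_3 = (11/13, 2/13, -14/13, -2/13)

Orthogonality check:
  u_2 · u_1 = 0 (should be 0)
  u_3 · u_1 = 0 (should be 0)
  u_3 · u_2 = 0 (should be 0)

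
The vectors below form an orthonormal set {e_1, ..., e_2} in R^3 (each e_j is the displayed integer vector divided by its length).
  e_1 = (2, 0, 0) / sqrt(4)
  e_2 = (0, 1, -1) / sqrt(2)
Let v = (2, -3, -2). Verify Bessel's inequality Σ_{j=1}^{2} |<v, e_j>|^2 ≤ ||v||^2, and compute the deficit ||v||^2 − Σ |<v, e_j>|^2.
Σ |<v, e_j>|^2 = 9/2; ||v||^2 = 17; deficit = 25/2

Write each e_j = u_j / sqrt(<u_j, u_j>) where u_j is the displayed integer vector. Then <v, e_j> = <v, u_j> / sqrt(<u_j, u_j>), so |<v, e_j>|^2 = <v, u_j>^2 / <u_j, u_j>.
Coefficients: <v, e_1> = 4/sqrt(4), <v, e_2> = -1/sqrt(2).
Square and sum: Σ |<v, e_j>|^2 = 9/2.
Compute ||v||^2 = v·v = 17.
Deficit = 17 − 9/2 = 25/2 ≥ 0, confirming Bessel's inequality. (The deficit equals ||v − Σ <v,e_j> e_j||^2, the squared distance from v to span{e_j}.)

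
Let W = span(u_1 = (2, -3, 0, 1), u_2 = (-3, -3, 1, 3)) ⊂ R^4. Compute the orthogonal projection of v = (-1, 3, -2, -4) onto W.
proj_W(v) = (-15/178, 735/178, -95/178, -435/178)

Set up U = [u_1 | ... | u_2] ∈ R^(4×2). The projector onto W = col(U) is P = U (U^T U)^(-1) U^T.
Compute U^T U =
  [14, 6]
  [6, 28],
and U^T v = (-15, -20).
Solve U^T U · c = U^T v for the coefficients: c = (-75/89, -95/178). The projection is proj_W(v) = U c.
Check: (v - proj_W(v)) · u_1 = 0  (should be 0).
Check: (v - proj_W(v)) · u_2 = 0  (should be 0).
Result: proj_W(v) = (-15/178, 735/178, -95/178, -435/178).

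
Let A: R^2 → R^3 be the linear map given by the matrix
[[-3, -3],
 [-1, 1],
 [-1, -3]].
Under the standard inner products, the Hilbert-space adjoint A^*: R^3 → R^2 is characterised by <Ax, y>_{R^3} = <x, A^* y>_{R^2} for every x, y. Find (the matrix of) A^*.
A^* = A^T =
[[-3, -1, -1],
 [-3, 1, -3]]

For real matrices with standard dot products, the defining identity <Ax, y> = <x, A^* y> gives (Ax)^T y = x^T (A^*) y, i.e. x^T A^T y = x^T (A^*) y. Since this holds for all x, y, we must have A^* = A^T. Therefore
A^* =
[[-3, -1, -1],
 [-3, 1, -3]].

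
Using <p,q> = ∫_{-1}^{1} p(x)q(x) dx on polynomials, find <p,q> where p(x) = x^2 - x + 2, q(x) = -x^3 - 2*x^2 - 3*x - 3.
<p,q> = -226/15

Expand the product: p(x)·q(x) = -x^5 - x^4 - 3*x^3 - 4*x^2 - 3*x - 6.
∫_{-1}^{1} of each monomial x^k gives [2/(k+1) if k even, 0 if k odd]. Integrating term-by-term (or equivalently evaluating the antiderivative F(x) = -x^6/6 - x^5/5 - 3*x^4/4 - 4*x^3/3 - 3*x^2/2 - 6*x at the endpoints):
  F(1) − F(−1) = -199/20 − (307/60) = -226/15.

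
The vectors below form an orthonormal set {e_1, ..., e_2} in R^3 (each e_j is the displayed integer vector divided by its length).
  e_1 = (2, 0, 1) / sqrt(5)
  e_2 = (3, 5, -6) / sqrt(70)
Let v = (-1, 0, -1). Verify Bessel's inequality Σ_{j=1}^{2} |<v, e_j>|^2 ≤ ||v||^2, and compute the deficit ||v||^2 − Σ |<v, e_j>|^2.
Σ |<v, e_j>|^2 = 27/14; ||v||^2 = 2; deficit = 1/14

Write each e_j = u_j / sqrt(<u_j, u_j>) where u_j is the displayed integer vector. Then <v, e_j> = <v, u_j> / sqrt(<u_j, u_j>), so |<v, e_j>|^2 = <v, u_j>^2 / <u_j, u_j>.
Coefficients: <v, e_1> = -3/sqrt(5), <v, e_2> = 3/sqrt(70).
Square and sum: Σ |<v, e_j>|^2 = 27/14.
Compute ||v||^2 = v·v = 2.
Deficit = 2 − 27/14 = 1/14 ≥ 0, confirming Bessel's inequality. (The deficit equals ||v − Σ <v,e_j> e_j||^2, the squared distance from v to span{e_j}.)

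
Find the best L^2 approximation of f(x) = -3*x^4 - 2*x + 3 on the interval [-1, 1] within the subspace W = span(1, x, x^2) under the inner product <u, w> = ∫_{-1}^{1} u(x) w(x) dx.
g(x) = -18*x^2/7 - 2*x + 114/35

The best approximation g ∈ W is the orthogonal projection of f onto W. Writing g = a_0 + a_1 x + a_2 x^2, the coefficients solve the normal equations G · a = b where
  G_{ij} = <φ_i, φ_j> and b_i = <f, φ_i>, with φ_0 = 1, φ_1 = x, φ_2 = x^2.
G =
  [2, 0, 2/3]
  [0, 2/3, 0]
  [2/3, 0, 2/5],
b = (24/5, -4/3, 8/7).
Solving gives a_0 = 114/35, a_1 = -2, a_2 = -18/7, so
  g(x) = -18*x^2/7 - 2*x + 114/35.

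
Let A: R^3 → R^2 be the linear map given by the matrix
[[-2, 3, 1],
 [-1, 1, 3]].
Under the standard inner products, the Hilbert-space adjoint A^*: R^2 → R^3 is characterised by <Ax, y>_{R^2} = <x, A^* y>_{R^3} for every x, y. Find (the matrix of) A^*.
A^* = A^T =
[[-2, -1],
 [3, 1],
 [1, 3]]

For real matrices with standard dot products, the defining identity <Ax, y> = <x, A^* y> gives (Ax)^T y = x^T (A^*) y, i.e. x^T A^T y = x^T (A^*) y. Since this holds for all x, y, we must have A^* = A^T. Therefore
A^* =
[[-2, -1],
 [3, 1],
 [1, 3]].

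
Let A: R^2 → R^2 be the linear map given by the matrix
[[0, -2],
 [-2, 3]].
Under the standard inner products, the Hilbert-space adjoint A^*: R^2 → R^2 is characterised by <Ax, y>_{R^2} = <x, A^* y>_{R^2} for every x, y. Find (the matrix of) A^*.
A^* = A^T =
[[0, -2],
 [-2, 3]]

For real matrices with standard dot products, the defining identity <Ax, y> = <x, A^* y> gives (Ax)^T y = x^T (A^*) y, i.e. x^T A^T y = x^T (A^*) y. Since this holds for all x, y, we must have A^* = A^T. Therefore
A^* =
[[0, -2],
 [-2, 3]].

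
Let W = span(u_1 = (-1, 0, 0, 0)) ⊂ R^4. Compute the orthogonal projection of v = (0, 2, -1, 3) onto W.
proj_W(v) = (0, 0, 0, 0)

Set up U = [u_1 | ... | u_1] ∈ R^(4×1). The projector onto W = col(U) is P = U (U^T U)^(-1) U^T.
Compute U^T U =
  [1],
and U^T v = (0).
Solve U^T U · c = U^T v for the coefficients: c = (0). The projection is proj_W(v) = U c.
Check: (v - proj_W(v)) · u_1 = 0  (should be 0).
Result: proj_W(v) = (0, 0, 0, 0).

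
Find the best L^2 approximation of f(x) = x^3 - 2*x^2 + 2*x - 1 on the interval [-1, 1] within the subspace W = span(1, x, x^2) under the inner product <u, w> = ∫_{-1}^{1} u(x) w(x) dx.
g(x) = -2*x^2 + 13*x/5 - 1

The best approximation g ∈ W is the orthogonal projection of f onto W. Writing g = a_0 + a_1 x + a_2 x^2, the coefficients solve the normal equations G · a = b where
  G_{ij} = <φ_i, φ_j> and b_i = <f, φ_i>, with φ_0 = 1, φ_1 = x, φ_2 = x^2.
G =
  [2, 0, 2/3]
  [0, 2/3, 0]
  [2/3, 0, 2/5],
b = (-10/3, 26/15, -22/15).
Solving gives a_0 = -1, a_1 = 13/5, a_2 = -2, so
  g(x) = -2*x^2 + 13*x/5 - 1.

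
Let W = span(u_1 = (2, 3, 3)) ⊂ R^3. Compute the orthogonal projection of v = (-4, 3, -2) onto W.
proj_W(v) = (-5/11, -15/22, -15/22)

Set up U = [u_1 | ... | u_1] ∈ R^(3×1). The projector onto W = col(U) is P = U (U^T U)^(-1) U^T.
Compute U^T U =
  [22],
and U^T v = (-5).
Solve U^T U · c = U^T v for the coefficients: c = (-5/22). The projection is proj_W(v) = U c.
Check: (v - proj_W(v)) · u_1 = 0  (should be 0).
Result: proj_W(v) = (-5/11, -15/22, -15/22).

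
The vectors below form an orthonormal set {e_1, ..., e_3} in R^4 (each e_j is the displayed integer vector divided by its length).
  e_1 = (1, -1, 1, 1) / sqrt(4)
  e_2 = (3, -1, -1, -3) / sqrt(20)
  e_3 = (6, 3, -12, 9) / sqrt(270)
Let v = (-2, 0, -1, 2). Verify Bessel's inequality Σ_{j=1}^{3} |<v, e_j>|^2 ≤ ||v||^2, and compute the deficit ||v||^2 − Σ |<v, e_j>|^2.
Σ |<v, e_j>|^2 = 15/2; ||v||^2 = 9; deficit = 3/2

Write each e_j = u_j / sqrt(<u_j, u_j>) where u_j is the displayed integer vector. Then <v, e_j> = <v, u_j> / sqrt(<u_j, u_j>), so |<v, e_j>|^2 = <v, u_j>^2 / <u_j, u_j>.
Coefficients: <v, e_1> = -1/sqrt(4), <v, e_2> = -11/sqrt(20), <v, e_3> = 18/sqrt(270).
Square and sum: Σ |<v, e_j>|^2 = 15/2.
Compute ||v||^2 = v·v = 9.
Deficit = 9 − 15/2 = 3/2 ≥ 0, confirming Bessel's inequality. (The deficit equals ||v − Σ <v,e_j> e_j||^2, the squared distance from v to span{e_j}.)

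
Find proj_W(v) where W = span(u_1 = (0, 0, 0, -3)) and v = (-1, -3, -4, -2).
proj_W(v) = (0, 0, 0, -2)

Set up U = [u_1 | ... | u_1] ∈ R^(4×1). The projector onto W = col(U) is P = U (U^T U)^(-1) U^T.
Compute U^T U =
  [9],
and U^T v = (6).
Solve U^T U · c = U^T v for the coefficients: c = (2/3). The projection is proj_W(v) = U c.
Check: (v - proj_W(v)) · u_1 = 0  (should be 0).
Result: proj_W(v) = (0, 0, 0, -2).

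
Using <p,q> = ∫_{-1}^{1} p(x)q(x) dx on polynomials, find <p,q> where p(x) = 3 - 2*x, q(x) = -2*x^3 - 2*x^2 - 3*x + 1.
<p,q> = 38/5

Expand the product: p(x)·q(x) = 4*x^4 - 2*x^3 - 11*x + 3.
∫_{-1}^{1} of each monomial x^k gives [2/(k+1) if k even, 0 if k odd]. Integrating term-by-term (or equivalently evaluating the antiderivative F(x) = 4*x^5/5 - x^4/2 - 11*x^2/2 + 3*x at the endpoints):
  F(1) − F(−1) = -11/5 − (-49/5) = 38/5.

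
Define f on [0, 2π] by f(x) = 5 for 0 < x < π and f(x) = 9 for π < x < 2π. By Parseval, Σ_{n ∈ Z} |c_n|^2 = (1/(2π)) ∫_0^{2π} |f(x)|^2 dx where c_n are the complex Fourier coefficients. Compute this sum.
Σ |c_n|^2 = 53

Parseval equates the L^2 energy of f (normalised by 1/(2π)) with the ℓ^2 sum of its Fourier coefficients: (1/(2π)) ∫_0^{2π} |f|^2 = Σ |c_n|^2.
Compute the left side: (1/(2π)) [∫_0^π 5^2 dx + ∫_π^{2π} 9^2 dx] = (1/(2π)) · (25π + 81π) = (25 + 81)/2 = 53.
So Σ_{n ∈ Z} |c_n|^2 = 53.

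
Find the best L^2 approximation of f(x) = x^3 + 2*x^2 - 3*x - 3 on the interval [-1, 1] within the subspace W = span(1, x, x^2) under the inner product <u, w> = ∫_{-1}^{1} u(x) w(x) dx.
g(x) = 2*x^2 - 12*x/5 - 3

The best approximation g ∈ W is the orthogonal projection of f onto W. Writing g = a_0 + a_1 x + a_2 x^2, the coefficients solve the normal equations G · a = b where
  G_{ij} = <φ_i, φ_j> and b_i = <f, φ_i>, with φ_0 = 1, φ_1 = x, φ_2 = x^2.
G =
  [2, 0, 2/3]
  [0, 2/3, 0]
  [2/3, 0, 2/5],
b = (-14/3, -8/5, -6/5).
Solving gives a_0 = -3, a_1 = -12/5, a_2 = 2, so
  g(x) = 2*x^2 - 12*x/5 - 3.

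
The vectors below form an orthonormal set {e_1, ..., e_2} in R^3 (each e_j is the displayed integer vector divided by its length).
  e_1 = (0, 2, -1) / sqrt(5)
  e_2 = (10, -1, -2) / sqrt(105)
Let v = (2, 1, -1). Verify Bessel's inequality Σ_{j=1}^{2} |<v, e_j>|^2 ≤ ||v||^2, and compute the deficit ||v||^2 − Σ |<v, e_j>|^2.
Σ |<v, e_j>|^2 = 6; ||v||^2 = 6; deficit = 0

Write each e_j = u_j / sqrt(<u_j, u_j>) where u_j is the displayed integer vector. Then <v, e_j> = <v, u_j> / sqrt(<u_j, u_j>), so |<v, e_j>|^2 = <v, u_j>^2 / <u_j, u_j>.
Coefficients: <v, e_1> = 3/sqrt(5), <v, e_2> = 21/sqrt(105).
Square and sum: Σ |<v, e_j>|^2 = 6.
Compute ||v||^2 = v·v = 6.
Deficit = 6 − 6 = 0 ≥ 0, confirming Bessel's inequality. (The deficit equals ||v − Σ <v,e_j> e_j||^2, the squared distance from v to span{e_j}.)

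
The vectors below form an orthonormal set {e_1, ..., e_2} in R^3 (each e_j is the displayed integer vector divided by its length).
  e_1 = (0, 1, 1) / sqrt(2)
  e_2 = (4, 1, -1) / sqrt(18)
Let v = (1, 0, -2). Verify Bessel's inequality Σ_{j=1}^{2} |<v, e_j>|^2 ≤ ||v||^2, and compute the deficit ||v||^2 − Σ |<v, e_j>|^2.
Σ |<v, e_j>|^2 = 4; ||v||^2 = 5; deficit = 1

Write each e_j = u_j / sqrt(<u_j, u_j>) where u_j is the displayed integer vector. Then <v, e_j> = <v, u_j> / sqrt(<u_j, u_j>), so |<v, e_j>|^2 = <v, u_j>^2 / <u_j, u_j>.
Coefficients: <v, e_1> = -2/sqrt(2), <v, e_2> = 6/sqrt(18).
Square and sum: Σ |<v, e_j>|^2 = 4.
Compute ||v||^2 = v·v = 5.
Deficit = 5 − 4 = 1 ≥ 0, confirming Bessel's inequality. (The deficit equals ||v − Σ <v,e_j> e_j||^2, the squared distance from v to span{e_j}.)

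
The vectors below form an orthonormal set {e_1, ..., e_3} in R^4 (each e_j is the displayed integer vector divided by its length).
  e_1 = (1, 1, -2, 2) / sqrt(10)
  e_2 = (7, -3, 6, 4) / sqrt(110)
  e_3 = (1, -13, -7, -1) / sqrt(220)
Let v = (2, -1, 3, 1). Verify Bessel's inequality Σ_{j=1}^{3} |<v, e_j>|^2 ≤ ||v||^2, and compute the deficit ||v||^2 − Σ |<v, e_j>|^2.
Σ |<v, e_j>|^2 = 299/20; ||v||^2 = 15; deficit = 1/20

Write each e_j = u_j / sqrt(<u_j, u_j>) where u_j is the displayed integer vector. Then <v, e_j> = <v, u_j> / sqrt(<u_j, u_j>), so |<v, e_j>|^2 = <v, u_j>^2 / <u_j, u_j>.
Coefficients: <v, e_1> = -3/sqrt(10), <v, e_2> = 39/sqrt(110), <v, e_3> = -7/sqrt(220).
Square and sum: Σ |<v, e_j>|^2 = 299/20.
Compute ||v||^2 = v·v = 15.
Deficit = 15 − 299/20 = 1/20 ≥ 0, confirming Bessel's inequality. (The deficit equals ||v − Σ <v,e_j> e_j||^2, the squared distance from v to span{e_j}.)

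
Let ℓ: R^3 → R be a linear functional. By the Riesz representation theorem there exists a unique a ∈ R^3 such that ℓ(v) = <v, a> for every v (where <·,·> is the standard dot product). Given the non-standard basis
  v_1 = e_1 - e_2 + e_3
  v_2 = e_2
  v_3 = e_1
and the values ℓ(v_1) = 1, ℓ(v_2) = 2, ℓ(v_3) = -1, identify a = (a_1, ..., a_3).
a = (-1, 2, 4)

Write a = (a_1, ..., a_3) in the standard basis. For each basis vector v_i, ℓ(v_i) = <v_i, a> is a linear equation in the a_j's. Collect the n equations into a matrix system V a = ℓ, where row i of V is v_i (expressed in the standard basis). Since V is invertible (lower-triangular with 1s on the diagonal, up to permutation), solve by back-substitution:
  V =
[[1, -1, 1],
 [0, 1, 0],
 [1, 0, 0]]
  V a = (1, 2, -1)
Solving gives a = (-1, 2, 4).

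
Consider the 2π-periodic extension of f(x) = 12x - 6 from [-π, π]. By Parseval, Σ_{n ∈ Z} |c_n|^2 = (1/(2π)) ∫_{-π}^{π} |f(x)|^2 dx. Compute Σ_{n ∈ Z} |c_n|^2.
Σ |c_n|^2 = 48π^2 + 36

Expand and integrate term by term over [-π, π]:
  ∫ (12x)^2 dx = 144·(2π^3/3); ∫ 2·12·(-6)·x dx = 0 (odd integrand); ∫ (-6)^2 dx = 36·2π.
So (1/(2π)) ∫_{-π}^{π} (12x - 6)^2 dx = 144π^2/3 + 36 = 48π^2 + 36.
Parseval ⇒ Σ |c_n|^2 = 48π^2 + 36.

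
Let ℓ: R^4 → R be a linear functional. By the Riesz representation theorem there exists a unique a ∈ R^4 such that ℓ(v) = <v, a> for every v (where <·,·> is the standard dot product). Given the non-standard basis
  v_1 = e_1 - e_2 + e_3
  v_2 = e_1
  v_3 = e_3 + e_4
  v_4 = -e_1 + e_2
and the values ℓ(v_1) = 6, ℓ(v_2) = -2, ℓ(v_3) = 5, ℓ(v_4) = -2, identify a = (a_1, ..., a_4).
a = (-2, -4, 4, 1)

Write a = (a_1, ..., a_4) in the standard basis. For each basis vector v_i, ℓ(v_i) = <v_i, a> is a linear equation in the a_j's. Collect the n equations into a matrix system V a = ℓ, where row i of V is v_i (expressed in the standard basis). Since V is invertible (lower-triangular with 1s on the diagonal, up to permutation), solve by back-substitution:
  V =
[[1, -1, 1, 0],
 [1, 0, 0, 0],
 [0, 0, 1, 1],
 [-1, 1, 0, 0]]
  V a = (6, -2, 5, -2)
Solving gives a = (-2, -4, 4, 1).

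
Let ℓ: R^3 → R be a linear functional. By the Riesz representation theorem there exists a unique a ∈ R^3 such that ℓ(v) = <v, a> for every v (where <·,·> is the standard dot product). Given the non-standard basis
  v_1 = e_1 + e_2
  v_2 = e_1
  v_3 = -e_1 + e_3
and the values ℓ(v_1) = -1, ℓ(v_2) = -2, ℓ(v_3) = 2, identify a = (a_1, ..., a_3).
a = (-2, 1, 0)

Write a = (a_1, ..., a_3) in the standard basis. For each basis vector v_i, ℓ(v_i) = <v_i, a> is a linear equation in the a_j's. Collect the n equations into a matrix system V a = ℓ, where row i of V is v_i (expressed in the standard basis). Since V is invertible (lower-triangular with 1s on the diagonal, up to permutation), solve by back-substitution:
  V =
[[1, 1, 0],
 [1, 0, 0],
 [-1, 0, 1]]
  V a = (-1, -2, 2)
Solving gives a = (-2, 1, 0).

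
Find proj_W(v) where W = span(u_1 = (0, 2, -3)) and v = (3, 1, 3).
proj_W(v) = (0, -14/13, 21/13)

Set up U = [u_1 | ... | u_1] ∈ R^(3×1). The projector onto W = col(U) is P = U (U^T U)^(-1) U^T.
Compute U^T U =
  [13],
and U^T v = (-7).
Solve U^T U · c = U^T v for the coefficients: c = (-7/13). The projection is proj_W(v) = U c.
Check: (v - proj_W(v)) · u_1 = 0  (should be 0).
Result: proj_W(v) = (0, -14/13, 21/13).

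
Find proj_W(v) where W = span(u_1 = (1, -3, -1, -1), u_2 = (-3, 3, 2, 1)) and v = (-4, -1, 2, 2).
proj_W(v) = (-205/51, -5/17, 100/51, -5/51)

Set up U = [u_1 | ... | u_2] ∈ R^(4×2). The projector onto W = col(U) is P = U (U^T U)^(-1) U^T.
Compute U^T U =
  [12, -15]
  [-15, 23],
and U^T v = (-5, 15).
Solve U^T U · c = U^T v for the coefficients: c = (110/51, 35/17). The projection is proj_W(v) = U c.
Check: (v - proj_W(v)) · u_1 = 0  (should be 0).
Check: (v - proj_W(v)) · u_2 = 0  (should be 0).
Result: proj_W(v) = (-205/51, -5/17, 100/51, -5/51).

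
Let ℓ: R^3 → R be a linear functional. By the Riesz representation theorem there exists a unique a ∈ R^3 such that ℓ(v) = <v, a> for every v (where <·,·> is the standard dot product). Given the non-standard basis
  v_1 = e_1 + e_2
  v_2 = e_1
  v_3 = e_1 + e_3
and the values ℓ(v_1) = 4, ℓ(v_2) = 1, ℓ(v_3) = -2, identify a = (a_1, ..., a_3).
a = (1, 3, -3)

Write a = (a_1, ..., a_3) in the standard basis. For each basis vector v_i, ℓ(v_i) = <v_i, a> is a linear equation in the a_j's. Collect the n equations into a matrix system V a = ℓ, where row i of V is v_i (expressed in the standard basis). Since V is invertible (lower-triangular with 1s on the diagonal, up to permutation), solve by back-substitution:
  V =
[[1, 1, 0],
 [1, 0, 0],
 [1, 0, 1]]
  V a = (4, 1, -2)
Solving gives a = (1, 3, -3).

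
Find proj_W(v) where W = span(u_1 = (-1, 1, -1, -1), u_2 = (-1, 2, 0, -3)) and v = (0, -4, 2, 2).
proj_W(v) = (9/5, -11/5, 7/5, 13/5)

Set up U = [u_1 | ... | u_2] ∈ R^(4×2). The projector onto W = col(U) is P = U (U^T U)^(-1) U^T.
Compute U^T U =
  [4, 6]
  [6, 14],
and U^T v = (-8, -14).
Solve U^T U · c = U^T v for the coefficients: c = (-7/5, -2/5). The projection is proj_W(v) = U c.
Check: (v - proj_W(v)) · u_1 = 0  (should be 0).
Check: (v - proj_W(v)) · u_2 = 0  (should be 0).
Result: proj_W(v) = (9/5, -11/5, 7/5, 13/5).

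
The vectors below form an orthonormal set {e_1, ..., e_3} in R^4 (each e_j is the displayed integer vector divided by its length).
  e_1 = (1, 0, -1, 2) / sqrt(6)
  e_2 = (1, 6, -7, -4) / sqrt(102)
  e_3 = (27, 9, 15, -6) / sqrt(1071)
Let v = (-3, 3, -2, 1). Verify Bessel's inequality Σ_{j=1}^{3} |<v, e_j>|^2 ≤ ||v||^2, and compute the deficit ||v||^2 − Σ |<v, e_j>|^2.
Σ |<v, e_j>|^2 = 97/7; ||v||^2 = 23; deficit = 64/7

Write each e_j = u_j / sqrt(<u_j, u_j>) where u_j is the displayed integer vector. Then <v, e_j> = <v, u_j> / sqrt(<u_j, u_j>), so |<v, e_j>|^2 = <v, u_j>^2 / <u_j, u_j>.
Coefficients: <v, e_1> = 1/sqrt(6), <v, e_2> = 25/sqrt(102), <v, e_3> = -90/sqrt(1071).
Square and sum: Σ |<v, e_j>|^2 = 97/7.
Compute ||v||^2 = v·v = 23.
Deficit = 23 − 97/7 = 64/7 ≥ 0, confirming Bessel's inequality. (The deficit equals ||v − Σ <v,e_j> e_j||^2, the squared distance from v to span{e_j}.)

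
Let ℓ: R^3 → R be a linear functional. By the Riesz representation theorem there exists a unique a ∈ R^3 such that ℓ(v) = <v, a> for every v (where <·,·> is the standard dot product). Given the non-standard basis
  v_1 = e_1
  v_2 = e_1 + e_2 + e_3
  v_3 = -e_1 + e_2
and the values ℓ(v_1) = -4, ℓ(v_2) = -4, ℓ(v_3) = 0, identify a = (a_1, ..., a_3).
a = (-4, -4, 4)

Write a = (a_1, ..., a_3) in the standard basis. For each basis vector v_i, ℓ(v_i) = <v_i, a> is a linear equation in the a_j's. Collect the n equations into a matrix system V a = ℓ, where row i of V is v_i (expressed in the standard basis). Since V is invertible (lower-triangular with 1s on the diagonal, up to permutation), solve by back-substitution:
  V =
[[1, 0, 0],
 [1, 1, 1],
 [-1, 1, 0]]
  V a = (-4, -4, 0)
Solving gives a = (-4, -4, 4).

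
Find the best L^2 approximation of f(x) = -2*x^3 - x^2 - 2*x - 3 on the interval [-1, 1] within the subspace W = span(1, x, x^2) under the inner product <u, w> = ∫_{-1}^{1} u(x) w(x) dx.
g(x) = -x^2 - 16*x/5 - 3

The best approximation g ∈ W is the orthogonal projection of f onto W. Writing g = a_0 + a_1 x + a_2 x^2, the coefficients solve the normal equations G · a = b where
  G_{ij} = <φ_i, φ_j> and b_i = <f, φ_i>, with φ_0 = 1, φ_1 = x, φ_2 = x^2.
G =
  [2, 0, 2/3]
  [0, 2/3, 0]
  [2/3, 0, 2/5],
b = (-20/3, -32/15, -12/5).
Solving gives a_0 = -3, a_1 = -16/5, a_2 = -1, so
  g(x) = -x^2 - 16*x/5 - 3.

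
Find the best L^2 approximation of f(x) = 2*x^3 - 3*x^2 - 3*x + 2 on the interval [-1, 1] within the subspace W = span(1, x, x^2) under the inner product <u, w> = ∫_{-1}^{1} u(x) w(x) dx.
g(x) = -3*x^2 - 9*x/5 + 2

The best approximation g ∈ W is the orthogonal projection of f onto W. Writing g = a_0 + a_1 x + a_2 x^2, the coefficients solve the normal equations G · a = b where
  G_{ij} = <φ_i, φ_j> and b_i = <f, φ_i>, with φ_0 = 1, φ_1 = x, φ_2 = x^2.
G =
  [2, 0, 2/3]
  [0, 2/3, 0]
  [2/3, 0, 2/5],
b = (2, -6/5, 2/15).
Solving gives a_0 = 2, a_1 = -9/5, a_2 = -3, so
  g(x) = -3*x^2 - 9*x/5 + 2.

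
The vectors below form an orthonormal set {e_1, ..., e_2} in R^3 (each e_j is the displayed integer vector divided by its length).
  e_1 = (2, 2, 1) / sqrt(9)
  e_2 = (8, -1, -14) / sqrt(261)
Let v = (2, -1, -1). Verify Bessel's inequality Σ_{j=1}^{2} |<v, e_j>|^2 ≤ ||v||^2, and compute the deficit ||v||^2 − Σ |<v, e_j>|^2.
Σ |<v, e_j>|^2 = 110/29; ||v||^2 = 6; deficit = 64/29

Write each e_j = u_j / sqrt(<u_j, u_j>) where u_j is the displayed integer vector. Then <v, e_j> = <v, u_j> / sqrt(<u_j, u_j>), so |<v, e_j>|^2 = <v, u_j>^2 / <u_j, u_j>.
Coefficients: <v, e_1> = 1/sqrt(9), <v, e_2> = 31/sqrt(261).
Square and sum: Σ |<v, e_j>|^2 = 110/29.
Compute ||v||^2 = v·v = 6.
Deficit = 6 − 110/29 = 64/29 ≥ 0, confirming Bessel's inequality. (The deficit equals ||v − Σ <v,e_j> e_j||^2, the squared distance from v to span{e_j}.)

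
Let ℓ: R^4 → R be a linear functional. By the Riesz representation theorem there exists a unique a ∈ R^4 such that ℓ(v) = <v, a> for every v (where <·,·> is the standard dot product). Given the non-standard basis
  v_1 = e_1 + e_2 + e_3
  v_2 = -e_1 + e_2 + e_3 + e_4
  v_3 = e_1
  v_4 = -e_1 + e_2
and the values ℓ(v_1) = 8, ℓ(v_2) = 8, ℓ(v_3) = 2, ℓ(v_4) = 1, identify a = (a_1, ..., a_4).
a = (2, 3, 3, 4)

Write a = (a_1, ..., a_4) in the standard basis. For each basis vector v_i, ℓ(v_i) = <v_i, a> is a linear equation in the a_j's. Collect the n equations into a matrix system V a = ℓ, where row i of V is v_i (expressed in the standard basis). Since V is invertible (lower-triangular with 1s on the diagonal, up to permutation), solve by back-substitution:
  V =
[[1, 1, 1, 0],
 [-1, 1, 1, 1],
 [1, 0, 0, 0],
 [-1, 1, 0, 0]]
  V a = (8, 8, 2, 1)
Solving gives a = (2, 3, 3, 4).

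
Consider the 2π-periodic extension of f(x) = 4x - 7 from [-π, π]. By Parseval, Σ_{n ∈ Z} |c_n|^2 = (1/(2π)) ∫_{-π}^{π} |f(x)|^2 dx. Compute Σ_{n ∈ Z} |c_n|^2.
Σ |c_n|^2 = 16π^2/3 + 49

Expand and integrate term by term over [-π, π]:
  ∫ (4x)^2 dx = 16·(2π^3/3); ∫ 2·4·(-7)·x dx = 0 (odd integrand); ∫ (-7)^2 dx = 49·2π.
So (1/(2π)) ∫_{-π}^{π} (4x - 7)^2 dx = 16π^2/3 + 49 = 16π^2/3 + 49.
Parseval ⇒ Σ |c_n|^2 = 16π^2/3 + 49.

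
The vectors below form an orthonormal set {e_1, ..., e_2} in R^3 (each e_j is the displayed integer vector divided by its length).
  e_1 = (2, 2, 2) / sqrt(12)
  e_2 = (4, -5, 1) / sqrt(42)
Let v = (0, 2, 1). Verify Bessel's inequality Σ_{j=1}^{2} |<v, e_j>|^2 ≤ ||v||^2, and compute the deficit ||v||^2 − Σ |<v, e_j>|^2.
Σ |<v, e_j>|^2 = 69/14; ||v||^2 = 5; deficit = 1/14

Write each e_j = u_j / sqrt(<u_j, u_j>) where u_j is the displayed integer vector. Then <v, e_j> = <v, u_j> / sqrt(<u_j, u_j>), so |<v, e_j>|^2 = <v, u_j>^2 / <u_j, u_j>.
Coefficients: <v, e_1> = 6/sqrt(12), <v, e_2> = -9/sqrt(42).
Square and sum: Σ |<v, e_j>|^2 = 69/14.
Compute ||v||^2 = v·v = 5.
Deficit = 5 − 69/14 = 1/14 ≥ 0, confirming Bessel's inequality. (The deficit equals ||v − Σ <v,e_j> e_j||^2, the squared distance from v to span{e_j}.)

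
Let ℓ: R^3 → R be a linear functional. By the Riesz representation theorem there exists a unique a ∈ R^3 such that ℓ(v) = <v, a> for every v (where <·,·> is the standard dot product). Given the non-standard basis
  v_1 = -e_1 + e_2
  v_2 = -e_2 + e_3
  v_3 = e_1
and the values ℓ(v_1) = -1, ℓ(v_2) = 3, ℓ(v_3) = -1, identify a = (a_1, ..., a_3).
a = (-1, -2, 1)

Write a = (a_1, ..., a_3) in the standard basis. For each basis vector v_i, ℓ(v_i) = <v_i, a> is a linear equation in the a_j's. Collect the n equations into a matrix system V a = ℓ, where row i of V is v_i (expressed in the standard basis). Since V is invertible (lower-triangular with 1s on the diagonal, up to permutation), solve by back-substitution:
  V =
[[-1, 1, 0],
 [0, -1, 1],
 [1, 0, 0]]
  V a = (-1, 3, -1)
Solving gives a = (-1, -2, 1).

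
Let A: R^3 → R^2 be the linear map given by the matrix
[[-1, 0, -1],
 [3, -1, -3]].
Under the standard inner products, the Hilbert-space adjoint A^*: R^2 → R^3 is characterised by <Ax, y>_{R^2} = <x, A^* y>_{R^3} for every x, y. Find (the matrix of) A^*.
A^* = A^T =
[[-1, 3],
 [0, -1],
 [-1, -3]]

For real matrices with standard dot products, the defining identity <Ax, y> = <x, A^* y> gives (Ax)^T y = x^T (A^*) y, i.e. x^T A^T y = x^T (A^*) y. Since this holds for all x, y, we must have A^* = A^T. Therefore
A^* =
[[-1, 3],
 [0, -1],
 [-1, -3]].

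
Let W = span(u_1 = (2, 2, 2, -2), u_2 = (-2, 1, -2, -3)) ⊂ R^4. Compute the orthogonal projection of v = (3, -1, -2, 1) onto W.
proj_W(v) = (5/12, -7/12, 5/12, 5/4)

Set up U = [u_1 | ... | u_2] ∈ R^(4×2). The projector onto W = col(U) is P = U (U^T U)^(-1) U^T.
Compute U^T U =
  [16, 0]
  [0, 18],
and U^T v = (-2, -6).
Solve U^T U · c = U^T v for the coefficients: c = (-1/8, -1/3). The projection is proj_W(v) = U c.
Check: (v - proj_W(v)) · u_1 = 0  (should be 0).
Check: (v - proj_W(v)) · u_2 = 0  (should be 0).
Result: proj_W(v) = (5/12, -7/12, 5/12, 5/4).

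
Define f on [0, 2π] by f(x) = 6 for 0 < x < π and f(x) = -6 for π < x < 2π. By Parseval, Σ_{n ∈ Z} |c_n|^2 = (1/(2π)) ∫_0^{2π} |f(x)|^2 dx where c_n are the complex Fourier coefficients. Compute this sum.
Σ |c_n|^2 = 36

Parseval equates the L^2 energy of f (normalised by 1/(2π)) with the ℓ^2 sum of its Fourier coefficients: (1/(2π)) ∫_0^{2π} |f|^2 = Σ |c_n|^2.
Compute the left side: (1/(2π)) [∫_0^π 6^2 dx + ∫_π^{2π} (-6)^2 dx] = (1/(2π)) · (36π + 36π) = (36 + 36)/2 = 36.
So Σ_{n ∈ Z} |c_n|^2 = 36.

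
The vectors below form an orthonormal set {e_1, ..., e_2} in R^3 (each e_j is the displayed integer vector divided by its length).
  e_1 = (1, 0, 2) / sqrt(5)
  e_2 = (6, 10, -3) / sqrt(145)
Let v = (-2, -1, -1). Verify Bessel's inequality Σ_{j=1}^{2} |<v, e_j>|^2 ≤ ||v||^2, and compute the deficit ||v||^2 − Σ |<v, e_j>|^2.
Σ |<v, e_j>|^2 = 165/29; ||v||^2 = 6; deficit = 9/29

Write each e_j = u_j / sqrt(<u_j, u_j>) where u_j is the displayed integer vector. Then <v, e_j> = <v, u_j> / sqrt(<u_j, u_j>), so |<v, e_j>|^2 = <v, u_j>^2 / <u_j, u_j>.
Coefficients: <v, e_1> = -4/sqrt(5), <v, e_2> = -19/sqrt(145).
Square and sum: Σ |<v, e_j>|^2 = 165/29.
Compute ||v||^2 = v·v = 6.
Deficit = 6 − 165/29 = 9/29 ≥ 0, confirming Bessel's inequality. (The deficit equals ||v − Σ <v,e_j> e_j||^2, the squared distance from v to span{e_j}.)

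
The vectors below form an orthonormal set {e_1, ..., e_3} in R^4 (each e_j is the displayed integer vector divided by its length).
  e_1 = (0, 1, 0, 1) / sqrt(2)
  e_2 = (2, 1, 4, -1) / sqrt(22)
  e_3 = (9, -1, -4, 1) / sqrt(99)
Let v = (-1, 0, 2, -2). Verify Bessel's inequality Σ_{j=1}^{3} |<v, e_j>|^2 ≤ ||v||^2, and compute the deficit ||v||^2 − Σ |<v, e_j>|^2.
Σ |<v, e_j>|^2 = 77/9; ||v||^2 = 9; deficit = 4/9

Write each e_j = u_j / sqrt(<u_j, u_j>) where u_j is the displayed integer vector. Then <v, e_j> = <v, u_j> / sqrt(<u_j, u_j>), so |<v, e_j>|^2 = <v, u_j>^2 / <u_j, u_j>.
Coefficients: <v, e_1> = -2/sqrt(2), <v, e_2> = 8/sqrt(22), <v, e_3> = -19/sqrt(99).
Square and sum: Σ |<v, e_j>|^2 = 77/9.
Compute ||v||^2 = v·v = 9.
Deficit = 9 − 77/9 = 4/9 ≥ 0, confirming Bessel's inequality. (The deficit equals ||v − Σ <v,e_j> e_j||^2, the squared distance from v to span{e_j}.)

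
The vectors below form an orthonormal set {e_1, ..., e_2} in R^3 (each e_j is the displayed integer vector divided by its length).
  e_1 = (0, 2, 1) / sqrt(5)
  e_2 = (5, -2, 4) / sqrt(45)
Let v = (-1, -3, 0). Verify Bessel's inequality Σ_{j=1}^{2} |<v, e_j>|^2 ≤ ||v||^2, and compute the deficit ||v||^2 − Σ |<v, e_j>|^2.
Σ |<v, e_j>|^2 = 65/9; ||v||^2 = 10; deficit = 25/9

Write each e_j = u_j / sqrt(<u_j, u_j>) where u_j is the displayed integer vector. Then <v, e_j> = <v, u_j> / sqrt(<u_j, u_j>), so |<v, e_j>|^2 = <v, u_j>^2 / <u_j, u_j>.
Coefficients: <v, e_1> = -6/sqrt(5), <v, e_2> = 1/sqrt(45).
Square and sum: Σ |<v, e_j>|^2 = 65/9.
Compute ||v||^2 = v·v = 10.
Deficit = 10 − 65/9 = 25/9 ≥ 0, confirming Bessel's inequality. (The deficit equals ||v − Σ <v,e_j> e_j||^2, the squared distance from v to span{e_j}.)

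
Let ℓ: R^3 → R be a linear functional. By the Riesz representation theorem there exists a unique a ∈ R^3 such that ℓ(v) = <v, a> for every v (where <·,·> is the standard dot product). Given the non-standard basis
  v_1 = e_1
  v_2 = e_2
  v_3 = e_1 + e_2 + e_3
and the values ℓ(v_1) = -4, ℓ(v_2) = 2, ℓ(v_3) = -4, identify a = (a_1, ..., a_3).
a = (-4, 2, -2)

Write a = (a_1, ..., a_3) in the standard basis. For each basis vector v_i, ℓ(v_i) = <v_i, a> is a linear equation in the a_j's. Collect the n equations into a matrix system V a = ℓ, where row i of V is v_i (expressed in the standard basis). Since V is invertible (lower-triangular with 1s on the diagonal, up to permutation), solve by back-substitution:
  V =
[[1, 0, 0],
 [0, 1, 0],
 [1, 1, 1]]
  V a = (-4, 2, -4)
Solving gives a = (-4, 2, -2).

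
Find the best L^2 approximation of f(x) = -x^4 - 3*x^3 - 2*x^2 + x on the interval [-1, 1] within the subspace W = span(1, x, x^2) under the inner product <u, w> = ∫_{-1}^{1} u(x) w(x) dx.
g(x) = -20*x^2/7 - 4*x/5 + 3/35

The best approximation g ∈ W is the orthogonal projection of f onto W. Writing g = a_0 + a_1 x + a_2 x^2, the coefficients solve the normal equations G · a = b where
  G_{ij} = <φ_i, φ_j> and b_i = <f, φ_i>, with φ_0 = 1, φ_1 = x, φ_2 = x^2.
G =
  [2, 0, 2/3]
  [0, 2/3, 0]
  [2/3, 0, 2/5],
b = (-26/15, -8/15, -38/35).
Solving gives a_0 = 3/35, a_1 = -4/5, a_2 = -20/7, so
  g(x) = -20*x^2/7 - 4*x/5 + 3/35.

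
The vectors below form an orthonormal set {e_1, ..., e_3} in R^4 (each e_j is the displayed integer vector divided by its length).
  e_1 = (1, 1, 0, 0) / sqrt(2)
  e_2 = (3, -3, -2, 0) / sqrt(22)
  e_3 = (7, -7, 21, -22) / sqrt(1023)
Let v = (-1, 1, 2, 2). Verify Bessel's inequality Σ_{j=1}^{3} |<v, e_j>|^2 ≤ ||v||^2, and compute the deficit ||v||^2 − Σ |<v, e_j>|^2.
Σ |<v, e_j>|^2 = 446/93; ||v||^2 = 10; deficit = 484/93

Write each e_j = u_j / sqrt(<u_j, u_j>) where u_j is the displayed integer vector. Then <v, e_j> = <v, u_j> / sqrt(<u_j, u_j>), so |<v, e_j>|^2 = <v, u_j>^2 / <u_j, u_j>.
Coefficients: <v, e_1> = 0/sqrt(2), <v, e_2> = -10/sqrt(22), <v, e_3> = -16/sqrt(1023).
Square and sum: Σ |<v, e_j>|^2 = 446/93.
Compute ||v||^2 = v·v = 10.
Deficit = 10 − 446/93 = 484/93 ≥ 0, confirming Bessel's inequality. (The deficit equals ||v − Σ <v,e_j> e_j||^2, the squared distance from v to span{e_j}.)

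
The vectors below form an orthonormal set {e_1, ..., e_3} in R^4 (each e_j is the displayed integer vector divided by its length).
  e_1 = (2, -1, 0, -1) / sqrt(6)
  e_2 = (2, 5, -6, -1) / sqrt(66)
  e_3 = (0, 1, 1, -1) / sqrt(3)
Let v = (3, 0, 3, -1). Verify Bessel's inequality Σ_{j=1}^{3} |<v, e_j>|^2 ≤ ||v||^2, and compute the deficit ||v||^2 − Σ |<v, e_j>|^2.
Σ |<v, e_j>|^2 = 46/3; ||v||^2 = 19; deficit = 11/3

Write each e_j = u_j / sqrt(<u_j, u_j>) where u_j is the displayed integer vector. Then <v, e_j> = <v, u_j> / sqrt(<u_j, u_j>), so |<v, e_j>|^2 = <v, u_j>^2 / <u_j, u_j>.
Coefficients: <v, e_1> = 7/sqrt(6), <v, e_2> = -11/sqrt(66), <v, e_3> = 4/sqrt(3).
Square and sum: Σ |<v, e_j>|^2 = 46/3.
Compute ||v||^2 = v·v = 19.
Deficit = 19 − 46/3 = 11/3 ≥ 0, confirming Bessel's inequality. (The deficit equals ||v − Σ <v,e_j> e_j||^2, the squared distance from v to span{e_j}.)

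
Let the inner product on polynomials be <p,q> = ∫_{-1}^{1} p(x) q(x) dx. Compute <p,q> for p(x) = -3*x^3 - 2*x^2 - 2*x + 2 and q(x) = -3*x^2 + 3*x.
<p,q> = -46/5

Expand the product: p(x)·q(x) = 9*x^5 - 3*x^4 - 12*x^2 + 6*x.
∫_{-1}^{1} of each monomial x^k gives [2/(k+1) if k even, 0 if k odd]. Integrating term-by-term (or equivalently evaluating the antiderivative F(x) = 3*x^6/2 - 3*x^5/5 - 4*x^3 + 3*x^2 at the endpoints):
  F(1) − F(−1) = -1/10 − (91/10) = -46/5.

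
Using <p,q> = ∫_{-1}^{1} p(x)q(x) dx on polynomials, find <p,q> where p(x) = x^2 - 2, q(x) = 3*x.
<p,q> = 0

Expand the product: p(x)·q(x) = 3*x^3 - 6*x.
∫_{-1}^{1} of each monomial x^k gives [2/(k+1) if k even, 0 if k odd]. Integrating term-by-term (or equivalently evaluating the antiderivative F(x) = 3*x^4/4 - 3*x^2 at the endpoints):
  F(1) − F(−1) = -9/4 − (-9/4) = 0.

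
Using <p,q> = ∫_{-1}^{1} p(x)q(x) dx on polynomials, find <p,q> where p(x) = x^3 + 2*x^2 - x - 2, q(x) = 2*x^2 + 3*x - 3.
<p,q> = 92/15

Expand the product: p(x)·q(x) = 2*x^5 + 7*x^4 + x^3 - 13*x^2 - 3*x + 6.
∫_{-1}^{1} of each monomial x^k gives [2/(k+1) if k even, 0 if k odd]. Integrating term-by-term (or equivalently evaluating the antiderivative F(x) = x^6/3 + 7*x^5/5 + x^4/4 - 13*x^3/3 - 3*x^2/2 + 6*x at the endpoints):
  F(1) − F(−1) = 43/20 − (-239/60) = 92/15.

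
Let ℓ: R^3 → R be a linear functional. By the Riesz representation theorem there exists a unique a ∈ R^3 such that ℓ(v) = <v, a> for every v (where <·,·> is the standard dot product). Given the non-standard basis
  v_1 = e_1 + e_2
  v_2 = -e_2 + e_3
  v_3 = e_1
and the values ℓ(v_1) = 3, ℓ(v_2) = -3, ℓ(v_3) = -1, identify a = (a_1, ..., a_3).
a = (-1, 4, 1)

Write a = (a_1, ..., a_3) in the standard basis. For each basis vector v_i, ℓ(v_i) = <v_i, a> is a linear equation in the a_j's. Collect the n equations into a matrix system V a = ℓ, where row i of V is v_i (expressed in the standard basis). Since V is invertible (lower-triangular with 1s on the diagonal, up to permutation), solve by back-substitution:
  V =
[[1, 1, 0],
 [0, -1, 1],
 [1, 0, 0]]
  V a = (3, -3, -1)
Solving gives a = (-1, 4, 1).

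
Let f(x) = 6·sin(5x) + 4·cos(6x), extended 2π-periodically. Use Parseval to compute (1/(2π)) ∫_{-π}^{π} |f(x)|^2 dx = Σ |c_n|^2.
Σ |c_n|^2 = 26

Expand |f|^2 and use orthogonality of {sin(nx), cos(mx)} on [-π, π]:
  ∫_{-π}^{π} sin(nx)^2 dx = π, ∫ cos(mx)^2 dx = π, and cross terms integrate to 0.
So ∫_{-π}^{π} f(x)^2 dx = 6^2 · π + 4^2 · π = (36 + 16)π.
Divide by 2π: (36 + 16)/2 = 26.
By Parseval, this equals Σ |c_n|^2.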